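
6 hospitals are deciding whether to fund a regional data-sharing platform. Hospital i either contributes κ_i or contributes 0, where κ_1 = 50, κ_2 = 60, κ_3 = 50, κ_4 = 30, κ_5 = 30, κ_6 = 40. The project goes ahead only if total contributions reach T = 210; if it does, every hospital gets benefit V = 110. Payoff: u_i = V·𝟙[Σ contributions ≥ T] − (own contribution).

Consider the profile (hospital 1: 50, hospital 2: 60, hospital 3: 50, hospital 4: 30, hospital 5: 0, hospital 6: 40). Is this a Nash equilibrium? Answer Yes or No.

Total = 230 ≥ 210: provided.
Hospital 1 (pledges 50, payoff 60): dropping to 0 → total 180, payoff 0. No gain.
Hospital 2 (pledges 60, payoff 50): dropping to 0 → total 170, payoff 0. No gain.
Hospital 3 (pledges 50, payoff 60): dropping to 0 → total 180, payoff 0. No gain.
Hospital 4 (pledges 30, payoff 80): dropping to 0 → total 200, payoff 0. No gain.
Hospital 5 (pledges 0, payoff 110): pledging 30 → total 260, payoff 80. No gain.
Hospital 6 (pledges 40, payoff 70): dropping to 0 → total 190, payoff 0. No gain.

Yes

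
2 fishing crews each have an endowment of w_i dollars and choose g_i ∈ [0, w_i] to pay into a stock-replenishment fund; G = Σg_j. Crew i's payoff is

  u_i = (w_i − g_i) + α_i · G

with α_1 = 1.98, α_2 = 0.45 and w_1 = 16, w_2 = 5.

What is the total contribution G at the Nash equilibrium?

16

∂u_i/∂g_i = α_i − 1, so crew i contributes w_i if α_i > 1, else 0.
α_i > 1 for i ∈ {1}; NE contributions (16, 0), G = 16.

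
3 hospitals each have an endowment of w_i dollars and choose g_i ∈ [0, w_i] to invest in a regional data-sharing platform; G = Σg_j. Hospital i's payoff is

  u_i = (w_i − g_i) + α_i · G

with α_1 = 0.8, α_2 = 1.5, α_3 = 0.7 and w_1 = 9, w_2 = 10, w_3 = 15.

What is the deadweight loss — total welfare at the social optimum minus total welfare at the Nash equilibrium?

48

∂u_i/∂g_i = α_i − 1, so hospital i contributes w_i if α_i > 1, else 0.
α_i > 1 for i ∈ {2}; NE contributions (0, 10, 0), G = 10.
W^NE = Σw_i − G^NE + (Σα_i)·G^NE = 34 + 2·10 = 54.
Planner: ∂(Σu_j)/∂g_i = Σα_j − 1 = 2 > 0, so everyone contributes w_i; G^SO = 34, W^SO = 34 + 2·34 = 102.
Deadweight loss = 48.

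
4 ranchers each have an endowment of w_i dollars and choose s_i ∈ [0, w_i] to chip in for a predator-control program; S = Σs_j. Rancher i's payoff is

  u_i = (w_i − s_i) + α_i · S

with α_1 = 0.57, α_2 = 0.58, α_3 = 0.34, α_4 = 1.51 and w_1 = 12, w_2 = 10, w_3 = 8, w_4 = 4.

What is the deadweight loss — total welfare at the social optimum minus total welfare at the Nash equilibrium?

∂u_i/∂s_i = α_i − 1, so rancher i contributes w_i if α_i > 1, else 0.
α_i > 1 for i ∈ {4}; NE contributions (0, 0, 0, 4), S = 4.
W^NE = Σw_i − S^NE + (Σα_i)·S^NE = 34 + 2·4 = 42.
Planner: ∂(Σu_j)/∂s_i = Σα_j − 1 = 2 > 0, so everyone contributes w_i; S^SO = 34, W^SO = 34 + 2·34 = 102.
Deadweight loss = 60.

60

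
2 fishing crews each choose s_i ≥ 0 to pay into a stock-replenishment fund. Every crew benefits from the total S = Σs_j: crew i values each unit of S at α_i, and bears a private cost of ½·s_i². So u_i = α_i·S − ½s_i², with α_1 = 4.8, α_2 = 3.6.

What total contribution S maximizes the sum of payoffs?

Planner FOC: ∂(Σu_j)/∂s_i = (Σα_j) − s_i = 0, so s_i^SO = Σα_j = 8.4 for every i; S^SO = 16.8.

16.8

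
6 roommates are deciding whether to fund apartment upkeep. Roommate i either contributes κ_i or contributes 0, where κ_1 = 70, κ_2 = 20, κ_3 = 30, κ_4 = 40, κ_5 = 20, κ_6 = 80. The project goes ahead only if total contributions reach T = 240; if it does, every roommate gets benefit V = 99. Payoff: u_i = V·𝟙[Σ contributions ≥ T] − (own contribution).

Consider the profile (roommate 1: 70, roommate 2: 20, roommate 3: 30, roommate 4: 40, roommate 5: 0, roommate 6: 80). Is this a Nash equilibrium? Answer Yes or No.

Yes

Total = 240 ≥ 240: provided.
Roommate 1 (pledges 70, payoff 29): dropping to 0 → total 170, payoff 0. No gain.
Roommate 2 (pledges 20, payoff 79): dropping to 0 → total 220, payoff 0. No gain.
Roommate 3 (pledges 30, payoff 69): dropping to 0 → total 210, payoff 0. No gain.
Roommate 4 (pledges 40, payoff 59): dropping to 0 → total 200, payoff 0. No gain.
Roommate 5 (pledges 0, payoff 99): pledging 20 → total 260, payoff 79. No gain.
Roommate 6 (pledges 80, payoff 19): dropping to 0 → total 160, payoff 0. No gain.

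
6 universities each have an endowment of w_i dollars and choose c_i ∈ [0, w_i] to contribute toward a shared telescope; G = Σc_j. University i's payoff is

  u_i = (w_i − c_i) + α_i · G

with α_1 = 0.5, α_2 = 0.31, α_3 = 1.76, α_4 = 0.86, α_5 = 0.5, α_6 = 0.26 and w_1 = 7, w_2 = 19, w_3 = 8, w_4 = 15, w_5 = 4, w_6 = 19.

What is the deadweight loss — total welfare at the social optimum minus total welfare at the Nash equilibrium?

∂u_i/∂c_i = α_i − 1, so university i contributes w_i if α_i > 1, else 0.
α_i > 1 for i ∈ {3}; NE contributions (0, 0, 8, 0, 0, 0), G = 8.
W^NE = Σw_i − G^NE + (Σα_i)·G^NE = 72 + 3.19·8 = 97.52.
Planner: ∂(Σu_j)/∂c_i = Σα_j − 1 = 3.19 > 0, so everyone contributes w_i; G^SO = 72, W^SO = 72 + 3.19·72 = 301.68.
Deadweight loss = 204.16.

204.16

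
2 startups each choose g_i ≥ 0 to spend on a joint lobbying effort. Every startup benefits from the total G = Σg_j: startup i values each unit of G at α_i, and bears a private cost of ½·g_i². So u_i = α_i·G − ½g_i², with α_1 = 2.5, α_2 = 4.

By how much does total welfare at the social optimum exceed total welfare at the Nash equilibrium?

Startup i's FOC: ∂u_i/∂g_i = α_i − g_i = 0, so g_i* = α_i.
NE contributions = (2.5, 4); G = 6.5.
W^NE = (Σα)·G − ½Σα_i² = 6.5² − ½·22.25 = 31.125.
Planner sets g_i = Σα_j = 6.5 for every i, so G^SO = 2·6.5 = 13.
W^SO = (Σα)·G^SO − ½·2·(Σα)² = (2/2)·6.5² = 42.25.
Deadweight loss = W^SO − W^NE = 11.125.

11.125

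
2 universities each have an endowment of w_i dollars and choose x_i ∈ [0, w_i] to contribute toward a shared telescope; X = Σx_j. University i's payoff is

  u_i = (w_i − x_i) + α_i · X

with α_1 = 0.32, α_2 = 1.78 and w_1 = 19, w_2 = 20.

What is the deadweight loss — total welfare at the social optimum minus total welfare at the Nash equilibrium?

∂u_i/∂x_i = α_i − 1, so university i contributes w_i if α_i > 1, else 0.
α_i > 1 for i ∈ {2}; NE contributions (0, 20), X = 20.
W^NE = Σw_i − X^NE + (Σα_i)·X^NE = 39 + 1.1·20 = 61.
Planner: ∂(Σu_j)/∂x_i = Σα_j − 1 = 1.1 > 0, so everyone contributes w_i; X^SO = 39, W^SO = 39 + 1.1·39 = 81.9.
Deadweight loss = 20.9.

20.9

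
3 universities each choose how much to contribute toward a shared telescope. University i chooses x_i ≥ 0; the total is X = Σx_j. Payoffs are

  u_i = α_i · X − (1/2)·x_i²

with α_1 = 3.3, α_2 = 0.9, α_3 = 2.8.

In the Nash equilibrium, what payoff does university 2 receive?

5.895

University i's FOC: ∂u_i/∂x_i = α_i − x_i = 0, so x_i* = α_i.
NE contributions = (3.3, 0.9, 2.8); X = 7.
u_2 = α_2·X − ½·(x_2)² = 0.9·7 − ½·0.9² = 5.895.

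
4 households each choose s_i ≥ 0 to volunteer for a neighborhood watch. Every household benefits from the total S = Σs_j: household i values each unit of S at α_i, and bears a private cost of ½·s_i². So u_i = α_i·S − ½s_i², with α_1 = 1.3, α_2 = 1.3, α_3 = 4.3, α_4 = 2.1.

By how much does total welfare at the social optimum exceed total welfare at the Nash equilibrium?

94.14

Household i's FOC: ∂u_i/∂s_i = α_i − s_i = 0, so s_i* = α_i.
NE contributions = (1.3, 1.3, 4.3, 2.1); S = 9.
W^NE = (Σα)·S − ½Σα_i² = 9² − ½·26.28 = 67.86.
Planner sets s_i = Σα_j = 9 for every i, so S^SO = 4·9 = 36.
W^SO = (Σα)·S^SO − ½·4·(Σα)² = (4/2)·9² = 162.
Deadweight loss = W^SO − W^NE = 94.14.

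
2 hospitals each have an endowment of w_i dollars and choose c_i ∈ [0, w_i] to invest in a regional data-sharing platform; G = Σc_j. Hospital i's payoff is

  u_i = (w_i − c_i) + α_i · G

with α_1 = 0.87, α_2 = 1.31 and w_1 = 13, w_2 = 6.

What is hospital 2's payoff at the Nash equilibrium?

7.86

∂u_i/∂c_i = α_i − 1, so hospital i contributes w_i if α_i > 1, else 0.
α_i > 1 for i ∈ {2}; NE contributions (0, 6), G = 6.
u_2 = (6 − 6) + 1.31·6 = 7.86.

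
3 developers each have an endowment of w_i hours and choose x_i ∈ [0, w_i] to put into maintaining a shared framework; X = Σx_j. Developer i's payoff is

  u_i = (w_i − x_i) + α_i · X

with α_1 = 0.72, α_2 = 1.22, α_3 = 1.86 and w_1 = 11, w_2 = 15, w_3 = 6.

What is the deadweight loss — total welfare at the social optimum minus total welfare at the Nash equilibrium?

∂u_i/∂x_i = α_i − 1, so developer i contributes w_i if α_i > 1, else 0.
α_i > 1 for i ∈ {2, 3}; NE contributions (0, 15, 6), X = 21.
W^NE = Σw_i − X^NE + (Σα_i)·X^NE = 32 + 2.8·21 = 90.8.
Planner: ∂(Σu_j)/∂x_i = Σα_j − 1 = 2.8 > 0, so everyone contributes w_i; X^SO = 32, W^SO = 32 + 2.8·32 = 121.6.
Deadweight loss = 30.8.

30.8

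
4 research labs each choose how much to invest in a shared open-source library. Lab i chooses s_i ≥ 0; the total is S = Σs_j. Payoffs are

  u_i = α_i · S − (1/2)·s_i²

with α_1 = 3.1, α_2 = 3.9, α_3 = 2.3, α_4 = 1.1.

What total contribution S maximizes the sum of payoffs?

41.6

Planner FOC: ∂(Σu_j)/∂s_i = (Σα_j) − s_i = 0, so s_i^SO = Σα_j = 10.4 for every i; S^SO = 41.6.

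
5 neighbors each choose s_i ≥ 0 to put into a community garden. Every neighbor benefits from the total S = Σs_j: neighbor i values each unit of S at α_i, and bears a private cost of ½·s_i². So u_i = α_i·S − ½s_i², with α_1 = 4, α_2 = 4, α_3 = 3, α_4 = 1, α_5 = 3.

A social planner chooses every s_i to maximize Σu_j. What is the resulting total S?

Planner FOC: ∂(Σu_j)/∂s_i = (Σα_j) − s_i = 0, so s_i^SO = Σα_j = 15 for every i; S^SO = 75.

75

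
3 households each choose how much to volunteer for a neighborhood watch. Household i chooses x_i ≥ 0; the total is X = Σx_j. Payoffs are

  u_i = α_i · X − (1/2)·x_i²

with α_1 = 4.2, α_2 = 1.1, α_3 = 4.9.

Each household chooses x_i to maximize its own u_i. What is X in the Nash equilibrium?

10.2

Household i's FOC: ∂u_i/∂x_i = α_i − x_i = 0, so x_i* = α_i.
NE contributions = (4.2, 1.1, 4.9); X = 10.2.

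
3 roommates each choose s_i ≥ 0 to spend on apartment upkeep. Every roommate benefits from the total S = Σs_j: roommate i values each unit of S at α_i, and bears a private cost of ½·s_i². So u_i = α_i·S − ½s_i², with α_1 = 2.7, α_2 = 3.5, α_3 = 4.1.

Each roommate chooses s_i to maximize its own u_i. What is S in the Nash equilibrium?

Roommate i's FOC: ∂u_i/∂s_i = α_i − s_i = 0, so s_i* = α_i.
NE contributions = (2.7, 3.5, 4.1); S = 10.3.

10.3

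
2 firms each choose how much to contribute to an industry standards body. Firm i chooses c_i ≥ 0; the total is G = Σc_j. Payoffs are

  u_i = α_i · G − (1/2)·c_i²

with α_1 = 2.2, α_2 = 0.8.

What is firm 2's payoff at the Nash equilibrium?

2.08

Firm i's FOC: ∂u_i/∂c_i = α_i − c_i = 0, so c_i* = α_i.
NE contributions = (2.2, 0.8); G = 3.
u_2 = α_2·G − ½·(c_2)² = 0.8·3 − ½·0.8² = 2.08.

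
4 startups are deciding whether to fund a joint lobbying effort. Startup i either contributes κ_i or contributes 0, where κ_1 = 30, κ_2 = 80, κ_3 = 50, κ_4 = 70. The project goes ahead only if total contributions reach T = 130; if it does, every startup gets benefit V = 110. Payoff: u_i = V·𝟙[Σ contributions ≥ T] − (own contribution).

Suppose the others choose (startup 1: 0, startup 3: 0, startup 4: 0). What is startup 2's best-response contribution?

Others' total = 0. Even contributing 80 gives 80 < 130: no benefit either way.
Best response: 0.

0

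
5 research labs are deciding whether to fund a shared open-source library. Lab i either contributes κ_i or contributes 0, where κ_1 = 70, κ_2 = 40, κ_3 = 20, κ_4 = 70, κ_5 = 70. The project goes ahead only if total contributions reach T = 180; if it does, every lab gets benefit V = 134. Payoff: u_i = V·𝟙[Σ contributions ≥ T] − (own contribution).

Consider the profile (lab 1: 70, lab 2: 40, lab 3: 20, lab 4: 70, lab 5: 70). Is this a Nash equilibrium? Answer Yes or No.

Total = 270 ≥ 180: provided.
Lab 1 (pledges 70, payoff 64): dropping to 0 → total 200, payoff 134. Profitable deviation.

No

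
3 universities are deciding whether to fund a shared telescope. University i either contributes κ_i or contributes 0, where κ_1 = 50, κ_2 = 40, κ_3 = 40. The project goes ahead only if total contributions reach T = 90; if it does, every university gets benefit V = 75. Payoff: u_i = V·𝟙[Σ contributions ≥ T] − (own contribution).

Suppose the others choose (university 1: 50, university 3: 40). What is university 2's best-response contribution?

Others' total = 90 ≥ 90; contributing adds cost 40 for no extra benefit.
Best response: 0.

0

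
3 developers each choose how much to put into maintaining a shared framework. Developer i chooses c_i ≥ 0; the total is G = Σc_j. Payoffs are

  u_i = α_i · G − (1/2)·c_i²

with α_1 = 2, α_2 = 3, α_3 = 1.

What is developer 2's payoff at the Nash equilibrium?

Developer i's FOC: ∂u_i/∂c_i = α_i − c_i = 0, so c_i* = α_i.
NE contributions = (2, 3, 1); G = 6.
u_2 = α_2·G − ½·(c_2)² = 3·6 − ½·3² = 13.5.

13.5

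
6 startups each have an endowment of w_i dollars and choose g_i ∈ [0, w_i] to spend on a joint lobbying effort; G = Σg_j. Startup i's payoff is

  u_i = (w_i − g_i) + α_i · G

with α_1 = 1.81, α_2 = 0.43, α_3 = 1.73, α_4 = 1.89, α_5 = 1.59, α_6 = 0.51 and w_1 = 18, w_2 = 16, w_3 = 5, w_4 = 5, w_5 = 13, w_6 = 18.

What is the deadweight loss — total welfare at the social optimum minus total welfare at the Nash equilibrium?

236.64

∂u_i/∂g_i = α_i − 1, so startup i contributes w_i if α_i > 1, else 0.
α_i > 1 for i ∈ {1, 3, 4, 5}; NE contributions (18, 0, 5, 5, 13, 0), G = 41.
W^NE = Σw_i − G^NE + (Σα_i)·G^NE = 75 + 6.96·41 = 360.36.
Planner: ∂(Σu_j)/∂g_i = Σα_j − 1 = 6.96 > 0, so everyone contributes w_i; G^SO = 75, W^SO = 75 + 6.96·75 = 597.
Deadweight loss = 236.64.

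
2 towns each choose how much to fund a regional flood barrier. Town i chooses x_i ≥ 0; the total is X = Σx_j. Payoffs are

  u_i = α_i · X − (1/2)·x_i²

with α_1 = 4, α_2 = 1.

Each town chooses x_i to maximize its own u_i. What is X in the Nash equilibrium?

Town i's FOC: ∂u_i/∂x_i = α_i − x_i = 0, so x_i* = α_i.
NE contributions = (4, 1); X = 5.

5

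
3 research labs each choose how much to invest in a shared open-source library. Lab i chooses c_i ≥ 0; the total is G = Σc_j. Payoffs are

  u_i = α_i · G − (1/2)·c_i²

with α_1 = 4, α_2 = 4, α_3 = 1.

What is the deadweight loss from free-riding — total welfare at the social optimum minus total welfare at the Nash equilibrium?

Lab i's FOC: ∂u_i/∂c_i = α_i − c_i = 0, so c_i* = α_i.
NE contributions = (4, 4, 1); G = 9.
W^NE = (Σα)·G − ½Σα_i² = 9² − ½·33 = 64.5.
Planner sets c_i = Σα_j = 9 for every i, so G^SO = 3·9 = 27.
W^SO = (Σα)·G^SO − ½·3·(Σα)² = (3/2)·9² = 121.5.
Deadweight loss = W^SO − W^NE = 57.

57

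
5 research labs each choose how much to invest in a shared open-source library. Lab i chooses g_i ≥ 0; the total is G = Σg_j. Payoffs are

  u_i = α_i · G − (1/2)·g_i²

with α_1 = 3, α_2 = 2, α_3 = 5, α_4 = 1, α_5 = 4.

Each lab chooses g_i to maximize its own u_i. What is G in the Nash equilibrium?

15

Lab i's FOC: ∂u_i/∂g_i = α_i − g_i = 0, so g_i* = α_i.
NE contributions = (3, 2, 5, 1, 4); G = 15.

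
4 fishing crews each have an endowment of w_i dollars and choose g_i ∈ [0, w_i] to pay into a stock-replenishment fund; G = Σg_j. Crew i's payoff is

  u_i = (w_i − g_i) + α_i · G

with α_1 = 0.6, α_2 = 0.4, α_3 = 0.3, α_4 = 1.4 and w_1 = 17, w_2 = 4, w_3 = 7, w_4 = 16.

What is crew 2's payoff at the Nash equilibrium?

10.4

∂u_i/∂g_i = α_i − 1, so crew i contributes w_i if α_i > 1, else 0.
α_i > 1 for i ∈ {4}; NE contributions (0, 0, 0, 16), G = 16.
u_2 = (4 − 0) + 0.4·16 = 10.4.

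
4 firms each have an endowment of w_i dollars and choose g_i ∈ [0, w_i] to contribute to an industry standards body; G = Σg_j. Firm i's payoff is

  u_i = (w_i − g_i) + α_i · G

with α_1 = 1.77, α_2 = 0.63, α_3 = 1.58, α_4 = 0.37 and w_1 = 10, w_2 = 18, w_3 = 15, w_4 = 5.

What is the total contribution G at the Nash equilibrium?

25

∂u_i/∂g_i = α_i − 1, so firm i contributes w_i if α_i > 1, else 0.
α_i > 1 for i ∈ {1, 3}; NE contributions (10, 0, 15, 0), G = 25.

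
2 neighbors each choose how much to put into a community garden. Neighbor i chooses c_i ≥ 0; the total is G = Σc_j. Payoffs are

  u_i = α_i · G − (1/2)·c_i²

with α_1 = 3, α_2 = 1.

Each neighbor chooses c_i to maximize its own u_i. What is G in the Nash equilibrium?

4

Neighbor i's FOC: ∂u_i/∂c_i = α_i − c_i = 0, so c_i* = α_i.
NE contributions = (3, 1); G = 4.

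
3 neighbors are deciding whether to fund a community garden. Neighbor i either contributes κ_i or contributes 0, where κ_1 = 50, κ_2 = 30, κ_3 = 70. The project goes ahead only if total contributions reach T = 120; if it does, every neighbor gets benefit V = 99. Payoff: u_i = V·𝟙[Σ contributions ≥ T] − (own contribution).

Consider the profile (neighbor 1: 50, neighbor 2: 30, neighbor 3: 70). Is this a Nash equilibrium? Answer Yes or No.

No

Total = 150 ≥ 120: provided.
Neighbor 1 (pledges 50, payoff 49): dropping to 0 → total 100, payoff 0. No gain.
Neighbor 2 (pledges 30, payoff 69): dropping to 0 → total 120, payoff 99. Profitable deviation.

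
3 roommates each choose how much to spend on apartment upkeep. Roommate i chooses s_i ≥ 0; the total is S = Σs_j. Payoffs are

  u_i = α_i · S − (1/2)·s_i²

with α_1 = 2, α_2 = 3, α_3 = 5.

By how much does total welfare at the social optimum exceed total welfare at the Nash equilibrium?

Roommate i's FOC: ∂u_i/∂s_i = α_i − s_i = 0, so s_i* = α_i.
NE contributions = (2, 3, 5); S = 10.
W^NE = (Σα)·S − ½Σα_i² = 10² − ½·38 = 81.
Planner sets s_i = Σα_j = 10 for every i, so S^SO = 3·10 = 30.
W^SO = (Σα)·S^SO − ½·3·(Σα)² = (3/2)·10² = 150.
Deadweight loss = W^SO − W^NE = 69.

69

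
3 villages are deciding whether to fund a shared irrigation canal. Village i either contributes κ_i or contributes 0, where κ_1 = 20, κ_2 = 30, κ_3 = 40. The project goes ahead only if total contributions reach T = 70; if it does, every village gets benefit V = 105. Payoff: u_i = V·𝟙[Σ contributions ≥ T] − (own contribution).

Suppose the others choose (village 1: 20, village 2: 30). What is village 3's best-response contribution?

Others' total = 50. Contributing 40 brings total to 90 ≥ 70: gain V − κ_3 = 65.
Best response: 40.

40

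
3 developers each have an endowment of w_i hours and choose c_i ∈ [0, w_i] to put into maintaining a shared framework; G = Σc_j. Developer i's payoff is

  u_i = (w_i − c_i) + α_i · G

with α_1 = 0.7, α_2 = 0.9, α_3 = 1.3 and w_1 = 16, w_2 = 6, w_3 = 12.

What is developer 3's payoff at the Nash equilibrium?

∂u_i/∂c_i = α_i − 1, so developer i contributes w_i if α_i > 1, else 0.
α_i > 1 for i ∈ {3}; NE contributions (0, 0, 12), G = 12.
u_3 = (12 − 12) + 1.3·12 = 15.6.

15.6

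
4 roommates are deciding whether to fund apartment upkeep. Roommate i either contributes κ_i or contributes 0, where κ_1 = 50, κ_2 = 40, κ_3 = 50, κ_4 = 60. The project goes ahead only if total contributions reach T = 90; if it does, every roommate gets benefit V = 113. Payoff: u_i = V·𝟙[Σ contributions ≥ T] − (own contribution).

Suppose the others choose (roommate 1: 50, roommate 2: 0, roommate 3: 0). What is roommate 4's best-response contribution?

Others' total = 50. Contributing 60 brings total to 110 ≥ 90: gain V − κ_4 = 53.
Best response: 60.

60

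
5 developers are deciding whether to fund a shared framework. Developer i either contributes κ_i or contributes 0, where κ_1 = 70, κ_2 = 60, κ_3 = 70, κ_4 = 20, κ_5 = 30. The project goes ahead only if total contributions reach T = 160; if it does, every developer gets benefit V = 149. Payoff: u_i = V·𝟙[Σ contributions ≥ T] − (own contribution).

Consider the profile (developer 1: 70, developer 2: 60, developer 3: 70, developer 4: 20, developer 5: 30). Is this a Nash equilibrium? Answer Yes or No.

Total = 250 ≥ 160: provided.
Developer 1 (pledges 70, payoff 79): dropping to 0 → total 180, payoff 149. Profitable deviation.

No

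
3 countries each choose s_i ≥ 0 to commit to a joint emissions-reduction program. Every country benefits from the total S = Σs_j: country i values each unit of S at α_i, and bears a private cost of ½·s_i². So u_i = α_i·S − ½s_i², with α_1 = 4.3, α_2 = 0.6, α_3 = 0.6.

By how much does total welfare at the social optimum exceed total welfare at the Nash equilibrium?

24.73

Country i's FOC: ∂u_i/∂s_i = α_i − s_i = 0, so s_i* = α_i.
NE contributions = (4.3, 0.6, 0.6); S = 5.5.
W^NE = (Σα)·S − ½Σα_i² = 5.5² − ½·19.21 = 20.645.
Planner sets s_i = Σα_j = 5.5 for every i, so S^SO = 3·5.5 = 16.5.
W^SO = (Σα)·S^SO − ½·3·(Σα)² = (3/2)·5.5² = 45.375.
Deadweight loss = W^SO − W^NE = 24.73.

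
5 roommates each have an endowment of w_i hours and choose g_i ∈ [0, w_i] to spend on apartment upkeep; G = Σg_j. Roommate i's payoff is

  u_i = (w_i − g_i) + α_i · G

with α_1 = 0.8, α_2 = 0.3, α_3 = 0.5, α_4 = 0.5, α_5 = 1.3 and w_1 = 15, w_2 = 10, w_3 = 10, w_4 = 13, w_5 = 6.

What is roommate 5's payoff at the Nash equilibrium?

∂u_i/∂g_i = α_i − 1, so roommate i contributes w_i if α_i > 1, else 0.
α_i > 1 for i ∈ {5}; NE contributions (0, 0, 0, 0, 6), G = 6.
u_5 = (6 − 6) + 1.3·6 = 7.8.

7.8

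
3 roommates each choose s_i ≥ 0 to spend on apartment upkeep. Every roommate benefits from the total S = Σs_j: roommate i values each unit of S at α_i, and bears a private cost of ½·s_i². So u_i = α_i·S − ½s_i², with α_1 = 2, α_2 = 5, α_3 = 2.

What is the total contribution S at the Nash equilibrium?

Roommate i's FOC: ∂u_i/∂s_i = α_i − s_i = 0, so s_i* = α_i.
NE contributions = (2, 5, 2); S = 9.

9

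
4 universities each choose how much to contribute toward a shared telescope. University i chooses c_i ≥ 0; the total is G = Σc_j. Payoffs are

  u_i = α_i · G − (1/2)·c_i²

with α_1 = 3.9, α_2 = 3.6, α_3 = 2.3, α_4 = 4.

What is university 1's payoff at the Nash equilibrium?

46.215

University i's FOC: ∂u_i/∂c_i = α_i − c_i = 0, so c_i* = α_i.
NE contributions = (3.9, 3.6, 2.3, 4); G = 13.8.
u_1 = α_1·G − ½·(c_1)² = 3.9·13.8 − ½·3.9² = 46.215.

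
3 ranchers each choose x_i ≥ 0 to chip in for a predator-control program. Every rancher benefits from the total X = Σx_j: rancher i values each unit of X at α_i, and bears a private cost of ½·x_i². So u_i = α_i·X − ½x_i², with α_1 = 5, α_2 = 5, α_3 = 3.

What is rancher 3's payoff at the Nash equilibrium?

34.5

Rancher i's FOC: ∂u_i/∂x_i = α_i − x_i = 0, so x_i* = α_i.
NE contributions = (5, 5, 3); X = 13.
u_3 = α_3·X − ½·(x_3)² = 3·13 − ½·3² = 34.5.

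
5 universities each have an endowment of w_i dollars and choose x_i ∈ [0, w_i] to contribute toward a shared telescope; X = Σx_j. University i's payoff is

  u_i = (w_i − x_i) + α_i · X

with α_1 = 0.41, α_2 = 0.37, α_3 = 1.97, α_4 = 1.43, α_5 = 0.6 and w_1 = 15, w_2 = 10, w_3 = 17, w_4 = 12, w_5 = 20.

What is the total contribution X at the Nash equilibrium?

∂u_i/∂x_i = α_i − 1, so university i contributes w_i if α_i > 1, else 0.
α_i > 1 for i ∈ {3, 4}; NE contributions (0, 0, 17, 12, 0), X = 29.

29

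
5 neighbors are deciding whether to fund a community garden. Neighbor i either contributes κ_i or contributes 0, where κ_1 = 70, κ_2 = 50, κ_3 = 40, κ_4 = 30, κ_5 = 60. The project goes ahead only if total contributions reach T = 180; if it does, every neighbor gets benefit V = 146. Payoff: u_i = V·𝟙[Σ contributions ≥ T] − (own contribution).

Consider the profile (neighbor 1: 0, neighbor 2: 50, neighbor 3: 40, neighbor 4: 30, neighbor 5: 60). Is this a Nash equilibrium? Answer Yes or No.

Total = 180 ≥ 180: provided.
Neighbor 1 (pledges 0, payoff 146): pledging 70 → total 250, payoff 76. No gain.
Neighbor 2 (pledges 50, payoff 96): dropping to 0 → total 130, payoff 0. No gain.
Neighbor 3 (pledges 40, payoff 106): dropping to 0 → total 140, payoff 0. No gain.
Neighbor 4 (pledges 30, payoff 116): dropping to 0 → total 150, payoff 0. No gain.
Neighbor 5 (pledges 60, payoff 86): dropping to 0 → total 120, payoff 0. No gain.

Yes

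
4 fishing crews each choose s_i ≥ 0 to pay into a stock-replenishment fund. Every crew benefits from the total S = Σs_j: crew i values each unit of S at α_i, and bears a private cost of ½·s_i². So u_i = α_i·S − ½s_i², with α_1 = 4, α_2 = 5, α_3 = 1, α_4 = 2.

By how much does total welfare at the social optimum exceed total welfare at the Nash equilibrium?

167

Crew i's FOC: ∂u_i/∂s_i = α_i − s_i = 0, so s_i* = α_i.
NE contributions = (4, 5, 1, 2); S = 12.
W^NE = (Σα)·S − ½Σα_i² = 12² − ½·46 = 121.
Planner sets s_i = Σα_j = 12 for every i, so S^SO = 4·12 = 48.
W^SO = (Σα)·S^SO − ½·4·(Σα)² = (4/2)·12² = 288.
Deadweight loss = W^SO − W^NE = 167.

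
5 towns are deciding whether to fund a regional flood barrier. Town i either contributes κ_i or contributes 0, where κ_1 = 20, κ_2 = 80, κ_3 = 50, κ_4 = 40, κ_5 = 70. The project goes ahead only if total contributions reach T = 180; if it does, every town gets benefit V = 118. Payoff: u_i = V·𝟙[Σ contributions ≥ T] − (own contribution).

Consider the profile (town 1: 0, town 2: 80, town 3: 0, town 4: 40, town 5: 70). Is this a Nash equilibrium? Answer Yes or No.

Total = 190 ≥ 180: provided.
Town 1 (pledges 0, payoff 118): pledging 20 → total 210, payoff 98. No gain.
Town 2 (pledges 80, payoff 38): dropping to 0 → total 110, payoff 0. No gain.
Town 3 (pledges 0, payoff 118): pledging 50 → total 240, payoff 68. No gain.
Town 4 (pledges 40, payoff 78): dropping to 0 → total 150, payoff 0. No gain.
Town 5 (pledges 70, payoff 48): dropping to 0 → total 120, payoff 0. No gain.

Yes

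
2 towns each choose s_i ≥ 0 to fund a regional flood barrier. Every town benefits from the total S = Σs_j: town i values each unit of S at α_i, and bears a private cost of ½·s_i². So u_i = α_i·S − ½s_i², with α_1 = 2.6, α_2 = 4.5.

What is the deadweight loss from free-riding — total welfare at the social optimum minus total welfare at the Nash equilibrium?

Town i's FOC: ∂u_i/∂s_i = α_i − s_i = 0, so s_i* = α_i.
NE contributions = (2.6, 4.5); S = 7.1.
W^NE = (Σα)·S − ½Σα_i² = 7.1² − ½·27.01 = 36.905.
Planner sets s_i = Σα_j = 7.1 for every i, so S^SO = 2·7.1 = 14.2.
W^SO = (Σα)·S^SO − ½·2·(Σα)² = (2/2)·7.1² = 50.41.
Deadweight loss = W^SO − W^NE = 13.505.

13.505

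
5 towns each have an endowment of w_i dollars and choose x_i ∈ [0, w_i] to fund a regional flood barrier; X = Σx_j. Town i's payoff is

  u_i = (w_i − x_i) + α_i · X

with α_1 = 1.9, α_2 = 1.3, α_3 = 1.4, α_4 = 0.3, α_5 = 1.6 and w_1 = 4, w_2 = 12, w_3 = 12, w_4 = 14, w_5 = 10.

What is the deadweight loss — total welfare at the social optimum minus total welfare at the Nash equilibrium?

77

∂u_i/∂x_i = α_i − 1, so town i contributes w_i if α_i > 1, else 0.
α_i > 1 for i ∈ {1, 2, 3, 5}; NE contributions (4, 12, 12, 0, 10), X = 38.
W^NE = Σw_i − X^NE + (Σα_i)·X^NE = 52 + 5.5·38 = 261.
Planner: ∂(Σu_j)/∂x_i = Σα_j − 1 = 5.5 > 0, so everyone contributes w_i; X^SO = 52, W^SO = 52 + 5.5·52 = 338.
Deadweight loss = 77.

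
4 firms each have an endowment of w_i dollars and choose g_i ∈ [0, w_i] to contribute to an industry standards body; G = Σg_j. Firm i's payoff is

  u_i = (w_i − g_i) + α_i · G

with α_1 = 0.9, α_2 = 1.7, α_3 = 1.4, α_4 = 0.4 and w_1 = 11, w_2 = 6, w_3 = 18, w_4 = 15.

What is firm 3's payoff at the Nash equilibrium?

33.6

∂u_i/∂g_i = α_i − 1, so firm i contributes w_i if α_i > 1, else 0.
α_i > 1 for i ∈ {2, 3}; NE contributions (0, 6, 18, 0), G = 24.
u_3 = (18 − 18) + 1.4·24 = 33.6.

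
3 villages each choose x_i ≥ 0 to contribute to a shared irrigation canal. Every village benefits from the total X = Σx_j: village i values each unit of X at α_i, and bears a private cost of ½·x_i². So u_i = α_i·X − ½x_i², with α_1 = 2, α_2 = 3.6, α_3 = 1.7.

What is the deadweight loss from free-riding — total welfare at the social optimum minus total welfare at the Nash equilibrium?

36.57

Village i's FOC: ∂u_i/∂x_i = α_i − x_i = 0, so x_i* = α_i.
NE contributions = (2, 3.6, 1.7); X = 7.3.
W^NE = (Σα)·X − ½Σα_i² = 7.3² − ½·19.85 = 43.365.
Planner sets x_i = Σα_j = 7.3 for every i, so X^SO = 3·7.3 = 21.9.
W^SO = (Σα)·X^SO − ½·3·(Σα)² = (3/2)·7.3² = 79.935.
Deadweight loss = W^SO − W^NE = 36.57.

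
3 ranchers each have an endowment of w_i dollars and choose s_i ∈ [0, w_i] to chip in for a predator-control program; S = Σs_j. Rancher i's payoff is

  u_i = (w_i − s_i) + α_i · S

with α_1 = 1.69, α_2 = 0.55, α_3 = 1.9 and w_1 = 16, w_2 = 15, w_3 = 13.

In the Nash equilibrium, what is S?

∂u_i/∂s_i = α_i − 1, so rancher i contributes w_i if α_i > 1, else 0.
α_i > 1 for i ∈ {1, 3}; NE contributions (16, 0, 13), S = 29.

29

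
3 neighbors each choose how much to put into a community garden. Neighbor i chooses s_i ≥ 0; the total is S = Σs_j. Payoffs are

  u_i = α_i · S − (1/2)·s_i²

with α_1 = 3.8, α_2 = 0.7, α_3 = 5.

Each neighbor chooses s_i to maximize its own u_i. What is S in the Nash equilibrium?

Neighbor i's FOC: ∂u_i/∂s_i = α_i − s_i = 0, so s_i* = α_i.
NE contributions = (3.8, 0.7, 5); S = 9.5.

9.5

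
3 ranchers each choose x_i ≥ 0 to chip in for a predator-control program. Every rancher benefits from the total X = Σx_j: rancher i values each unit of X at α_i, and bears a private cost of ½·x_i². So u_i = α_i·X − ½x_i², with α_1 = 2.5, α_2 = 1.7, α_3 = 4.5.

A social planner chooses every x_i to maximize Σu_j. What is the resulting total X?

26.1

Planner FOC: ∂(Σu_j)/∂x_i = (Σα_j) − x_i = 0, so x_i^SO = Σα_j = 8.7 for every i; X^SO = 26.1.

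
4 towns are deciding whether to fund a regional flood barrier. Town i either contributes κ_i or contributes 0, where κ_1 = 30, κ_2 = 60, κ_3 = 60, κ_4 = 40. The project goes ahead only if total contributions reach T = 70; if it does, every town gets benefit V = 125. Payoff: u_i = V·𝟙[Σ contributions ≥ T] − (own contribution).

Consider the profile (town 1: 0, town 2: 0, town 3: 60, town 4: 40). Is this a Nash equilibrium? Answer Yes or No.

Total = 100 ≥ 70: provided.
Town 1 (pledges 0, payoff 125): pledging 30 → total 130, payoff 95. No gain.
Town 2 (pledges 0, payoff 125): pledging 60 → total 160, payoff 65. No gain.
Town 3 (pledges 60, payoff 65): dropping to 0 → total 40, payoff 0. No gain.
Town 4 (pledges 40, payoff 85): dropping to 0 → total 60, payoff 0. No gain.

Yes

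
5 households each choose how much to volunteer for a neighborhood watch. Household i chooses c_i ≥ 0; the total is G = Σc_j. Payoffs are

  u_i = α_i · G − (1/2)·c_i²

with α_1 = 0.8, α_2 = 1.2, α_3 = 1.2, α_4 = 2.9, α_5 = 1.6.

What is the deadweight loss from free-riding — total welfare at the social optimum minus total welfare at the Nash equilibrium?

96.18

Household i's FOC: ∂u_i/∂c_i = α_i − c_i = 0, so c_i* = α_i.
NE contributions = (0.8, 1.2, 1.2, 2.9, 1.6); G = 7.7.
W^NE = (Σα)·G − ½Σα_i² = 7.7² − ½·14.49 = 52.045.
Planner sets c_i = Σα_j = 7.7 for every i, so G^SO = 5·7.7 = 38.5.
W^SO = (Σα)·G^SO − ½·5·(Σα)² = (5/2)·7.7² = 148.225.
Deadweight loss = W^SO − W^NE = 96.18.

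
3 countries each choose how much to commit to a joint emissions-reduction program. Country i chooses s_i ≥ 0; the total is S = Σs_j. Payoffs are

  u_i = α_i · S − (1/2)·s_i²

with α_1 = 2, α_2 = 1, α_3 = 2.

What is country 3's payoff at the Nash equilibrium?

Country i's FOC: ∂u_i/∂s_i = α_i − s_i = 0, so s_i* = α_i.
NE contributions = (2, 1, 2); S = 5.
u_3 = α_3·S − ½·(s_3)² = 2·5 − ½·2² = 8.

8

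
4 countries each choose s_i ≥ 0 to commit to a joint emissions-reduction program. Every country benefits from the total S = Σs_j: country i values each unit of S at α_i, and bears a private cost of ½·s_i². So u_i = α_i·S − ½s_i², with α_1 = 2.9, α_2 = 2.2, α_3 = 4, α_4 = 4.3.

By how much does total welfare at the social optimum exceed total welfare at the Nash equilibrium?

203.43

Country i's FOC: ∂u_i/∂s_i = α_i − s_i = 0, so s_i* = α_i.
NE contributions = (2.9, 2.2, 4, 4.3); S = 13.4.
W^NE = (Σα)·S − ½Σα_i² = 13.4² − ½·47.74 = 155.69.
Planner sets s_i = Σα_j = 13.4 for every i, so S^SO = 4·13.4 = 53.6.
W^SO = (Σα)·S^SO − ½·4·(Σα)² = (4/2)·13.4² = 359.12.
Deadweight loss = W^SO − W^NE = 203.43.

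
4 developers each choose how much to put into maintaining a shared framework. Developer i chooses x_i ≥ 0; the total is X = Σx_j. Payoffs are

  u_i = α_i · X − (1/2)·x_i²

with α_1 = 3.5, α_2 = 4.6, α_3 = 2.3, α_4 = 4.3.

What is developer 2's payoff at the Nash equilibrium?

57.04

Developer i's FOC: ∂u_i/∂x_i = α_i − x_i = 0, so x_i* = α_i.
NE contributions = (3.5, 4.6, 2.3, 4.3); X = 14.7.
u_2 = α_2·X − ½·(x_2)² = 4.6·14.7 − ½·4.6² = 57.04.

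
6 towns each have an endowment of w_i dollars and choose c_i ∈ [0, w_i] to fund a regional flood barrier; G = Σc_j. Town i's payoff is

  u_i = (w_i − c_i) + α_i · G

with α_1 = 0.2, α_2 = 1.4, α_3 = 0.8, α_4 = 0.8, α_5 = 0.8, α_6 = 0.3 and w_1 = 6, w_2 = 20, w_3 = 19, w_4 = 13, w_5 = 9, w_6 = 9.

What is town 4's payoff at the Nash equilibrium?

∂u_i/∂c_i = α_i − 1, so town i contributes w_i if α_i > 1, else 0.
α_i > 1 for i ∈ {2}; NE contributions (0, 20, 0, 0, 0, 0), G = 20.
u_4 = (13 − 0) + 0.8·20 = 29.

29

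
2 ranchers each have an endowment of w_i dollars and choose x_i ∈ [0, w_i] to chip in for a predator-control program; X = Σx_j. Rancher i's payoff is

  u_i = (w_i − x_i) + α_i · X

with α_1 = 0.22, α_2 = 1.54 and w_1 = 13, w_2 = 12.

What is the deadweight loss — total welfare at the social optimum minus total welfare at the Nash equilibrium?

∂u_i/∂x_i = α_i − 1, so rancher i contributes w_i if α_i > 1, else 0.
α_i > 1 for i ∈ {2}; NE contributions (0, 12), X = 12.
W^NE = Σw_i − X^NE + (Σα_i)·X^NE = 25 + 0.76·12 = 34.12.
Planner: ∂(Σu_j)/∂x_i = Σα_j − 1 = 0.76 > 0, so everyone contributes w_i; X^SO = 25, W^SO = 25 + 0.76·25 = 44.
Deadweight loss = 9.88.

9.88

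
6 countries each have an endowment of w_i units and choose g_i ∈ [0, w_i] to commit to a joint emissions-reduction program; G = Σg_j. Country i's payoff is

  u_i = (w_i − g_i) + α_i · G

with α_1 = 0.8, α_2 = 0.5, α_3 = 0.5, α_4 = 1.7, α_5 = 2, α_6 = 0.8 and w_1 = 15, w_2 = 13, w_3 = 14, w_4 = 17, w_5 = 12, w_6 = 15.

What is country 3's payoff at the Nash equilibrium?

∂u_i/∂g_i = α_i − 1, so country i contributes w_i if α_i > 1, else 0.
α_i > 1 for i ∈ {4, 5}; NE contributions (0, 0, 0, 17, 12, 0), G = 29.
u_3 = (14 − 0) + 0.5·29 = 28.5.

28.5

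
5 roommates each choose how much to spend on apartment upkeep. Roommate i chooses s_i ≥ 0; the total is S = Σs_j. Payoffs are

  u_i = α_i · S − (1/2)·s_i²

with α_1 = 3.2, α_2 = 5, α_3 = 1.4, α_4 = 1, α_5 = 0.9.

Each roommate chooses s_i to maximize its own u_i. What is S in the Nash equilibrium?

Roommate i's FOC: ∂u_i/∂s_i = α_i − s_i = 0, so s_i* = α_i.
NE contributions = (3.2, 5, 1.4, 1, 0.9); S = 11.5.

11.5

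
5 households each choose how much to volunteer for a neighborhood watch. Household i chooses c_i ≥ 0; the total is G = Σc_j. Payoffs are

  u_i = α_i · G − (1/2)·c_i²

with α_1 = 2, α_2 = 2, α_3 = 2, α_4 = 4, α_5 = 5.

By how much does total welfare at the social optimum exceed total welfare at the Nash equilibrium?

364

Household i's FOC: ∂u_i/∂c_i = α_i − c_i = 0, so c_i* = α_i.
NE contributions = (2, 2, 2, 4, 5); G = 15.
W^NE = (Σα)·G − ½Σα_i² = 15² − ½·53 = 198.5.
Planner sets c_i = Σα_j = 15 for every i, so G^SO = 5·15 = 75.
W^SO = (Σα)·G^SO − ½·5·(Σα)² = (5/2)·15² = 562.5.
Deadweight loss = W^SO − W^NE = 364.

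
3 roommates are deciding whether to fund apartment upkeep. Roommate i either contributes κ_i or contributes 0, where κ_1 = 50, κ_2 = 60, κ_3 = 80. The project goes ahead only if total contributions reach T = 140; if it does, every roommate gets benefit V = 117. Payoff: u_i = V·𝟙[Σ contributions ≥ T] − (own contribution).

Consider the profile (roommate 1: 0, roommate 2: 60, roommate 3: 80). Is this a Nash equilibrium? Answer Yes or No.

Yes

Total = 140 ≥ 140: provided.
Roommate 1 (pledges 0, payoff 117): pledging 50 → total 190, payoff 67. No gain.
Roommate 2 (pledges 60, payoff 57): dropping to 0 → total 80, payoff 0. No gain.
Roommate 3 (pledges 80, payoff 37): dropping to 0 → total 60, payoff 0. No gain.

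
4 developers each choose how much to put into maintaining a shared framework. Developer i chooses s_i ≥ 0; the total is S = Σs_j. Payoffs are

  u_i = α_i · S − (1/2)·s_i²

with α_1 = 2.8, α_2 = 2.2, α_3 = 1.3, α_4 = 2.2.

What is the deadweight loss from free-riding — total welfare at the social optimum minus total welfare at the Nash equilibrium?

81.855

Developer i's FOC: ∂u_i/∂s_i = α_i − s_i = 0, so s_i* = α_i.
NE contributions = (2.8, 2.2, 1.3, 2.2); S = 8.5.
W^NE = (Σα)·S − ½Σα_i² = 8.5² − ½·19.21 = 62.645.
Planner sets s_i = Σα_j = 8.5 for every i, so S^SO = 4·8.5 = 34.
W^SO = (Σα)·S^SO − ½·4·(Σα)² = (4/2)·8.5² = 144.5.
Deadweight loss = W^SO − W^NE = 81.855.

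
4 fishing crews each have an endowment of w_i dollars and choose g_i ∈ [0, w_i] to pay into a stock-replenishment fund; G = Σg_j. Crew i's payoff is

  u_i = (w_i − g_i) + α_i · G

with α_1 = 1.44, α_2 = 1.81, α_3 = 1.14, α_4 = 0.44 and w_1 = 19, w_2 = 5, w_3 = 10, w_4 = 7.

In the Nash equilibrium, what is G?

34

∂u_i/∂g_i = α_i − 1, so crew i contributes w_i if α_i > 1, else 0.
α_i > 1 for i ∈ {1, 2, 3}; NE contributions (19, 5, 10, 0), G = 34.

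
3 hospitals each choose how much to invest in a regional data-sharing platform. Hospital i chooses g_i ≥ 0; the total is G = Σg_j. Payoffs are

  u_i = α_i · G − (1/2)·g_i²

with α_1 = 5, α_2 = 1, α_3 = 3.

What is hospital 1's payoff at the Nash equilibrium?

Hospital i's FOC: ∂u_i/∂g_i = α_i − g_i = 0, so g_i* = α_i.
NE contributions = (5, 1, 3); G = 9.
u_1 = α_1·G − ½·(g_1)² = 5·9 − ½·5² = 32.5.

32.5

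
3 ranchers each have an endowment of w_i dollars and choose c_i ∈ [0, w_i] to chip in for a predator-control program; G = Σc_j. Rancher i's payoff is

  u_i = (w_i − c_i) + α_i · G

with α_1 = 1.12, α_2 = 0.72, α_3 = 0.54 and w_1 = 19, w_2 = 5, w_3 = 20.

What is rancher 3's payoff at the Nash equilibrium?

∂u_i/∂c_i = α_i − 1, so rancher i contributes w_i if α_i > 1, else 0.
α_i > 1 for i ∈ {1}; NE contributions (19, 0, 0), G = 19.
u_3 = (20 − 0) + 0.54·19 = 30.26.

30.26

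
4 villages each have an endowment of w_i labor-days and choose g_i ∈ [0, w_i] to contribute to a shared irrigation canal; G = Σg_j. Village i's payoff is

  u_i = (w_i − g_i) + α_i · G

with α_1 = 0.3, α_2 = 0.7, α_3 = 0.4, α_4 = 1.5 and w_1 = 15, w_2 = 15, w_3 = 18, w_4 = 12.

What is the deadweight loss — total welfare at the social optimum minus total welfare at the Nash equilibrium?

91.2

∂u_i/∂g_i = α_i − 1, so village i contributes w_i if α_i > 1, else 0.
α_i > 1 for i ∈ {4}; NE contributions (0, 0, 0, 12), G = 12.
W^NE = Σw_i − G^NE + (Σα_i)·G^NE = 60 + 1.9·12 = 82.8.
Planner: ∂(Σu_j)/∂g_i = Σα_j − 1 = 1.9 > 0, so everyone contributes w_i; G^SO = 60, W^SO = 60 + 1.9·60 = 174.
Deadweight loss = 91.2.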